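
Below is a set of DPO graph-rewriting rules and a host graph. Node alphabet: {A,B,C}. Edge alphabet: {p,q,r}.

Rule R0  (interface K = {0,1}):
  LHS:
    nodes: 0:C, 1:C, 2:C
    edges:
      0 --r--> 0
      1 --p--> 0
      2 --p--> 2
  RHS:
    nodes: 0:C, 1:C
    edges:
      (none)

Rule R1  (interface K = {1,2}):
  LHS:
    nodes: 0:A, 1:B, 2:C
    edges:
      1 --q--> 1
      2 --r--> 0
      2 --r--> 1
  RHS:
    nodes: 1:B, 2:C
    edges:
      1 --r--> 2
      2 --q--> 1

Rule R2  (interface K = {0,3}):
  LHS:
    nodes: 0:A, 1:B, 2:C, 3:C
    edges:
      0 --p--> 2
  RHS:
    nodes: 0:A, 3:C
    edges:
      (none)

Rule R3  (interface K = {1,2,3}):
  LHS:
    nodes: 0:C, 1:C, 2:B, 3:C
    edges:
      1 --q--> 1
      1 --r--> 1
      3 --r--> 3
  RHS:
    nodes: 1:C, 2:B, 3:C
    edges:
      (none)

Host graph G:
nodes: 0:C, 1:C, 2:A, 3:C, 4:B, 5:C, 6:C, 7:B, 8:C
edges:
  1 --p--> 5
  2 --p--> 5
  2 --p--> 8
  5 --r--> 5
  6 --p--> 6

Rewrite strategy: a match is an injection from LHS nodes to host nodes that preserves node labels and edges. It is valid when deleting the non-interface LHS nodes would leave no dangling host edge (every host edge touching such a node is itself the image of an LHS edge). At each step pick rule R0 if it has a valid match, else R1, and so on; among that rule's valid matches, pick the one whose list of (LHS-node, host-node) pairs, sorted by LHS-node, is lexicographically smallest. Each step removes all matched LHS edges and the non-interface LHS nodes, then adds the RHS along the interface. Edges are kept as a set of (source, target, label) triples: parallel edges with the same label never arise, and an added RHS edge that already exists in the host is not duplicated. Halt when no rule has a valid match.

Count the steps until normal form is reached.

start.  V:9 E:5  edges: 1-p->5 2-p->5 2-p->8 5-r->5 6-p->6
1. fire R0 via {0↦5, 1↦1, 2↦6}  →  V:8 E:2  edges: 2-p->5 2-p->8
2. fire R2 via {0↦2, 1↦4, 2↦5, 3↦0}  →  V:6 E:1  edges: 2-p->8
3. fire R2 via {0↦2, 1↦7, 2↦8, 3↦0}  →  V:4 E:0  edges: ∅
halt: no rule applies after step 3

Answer: 3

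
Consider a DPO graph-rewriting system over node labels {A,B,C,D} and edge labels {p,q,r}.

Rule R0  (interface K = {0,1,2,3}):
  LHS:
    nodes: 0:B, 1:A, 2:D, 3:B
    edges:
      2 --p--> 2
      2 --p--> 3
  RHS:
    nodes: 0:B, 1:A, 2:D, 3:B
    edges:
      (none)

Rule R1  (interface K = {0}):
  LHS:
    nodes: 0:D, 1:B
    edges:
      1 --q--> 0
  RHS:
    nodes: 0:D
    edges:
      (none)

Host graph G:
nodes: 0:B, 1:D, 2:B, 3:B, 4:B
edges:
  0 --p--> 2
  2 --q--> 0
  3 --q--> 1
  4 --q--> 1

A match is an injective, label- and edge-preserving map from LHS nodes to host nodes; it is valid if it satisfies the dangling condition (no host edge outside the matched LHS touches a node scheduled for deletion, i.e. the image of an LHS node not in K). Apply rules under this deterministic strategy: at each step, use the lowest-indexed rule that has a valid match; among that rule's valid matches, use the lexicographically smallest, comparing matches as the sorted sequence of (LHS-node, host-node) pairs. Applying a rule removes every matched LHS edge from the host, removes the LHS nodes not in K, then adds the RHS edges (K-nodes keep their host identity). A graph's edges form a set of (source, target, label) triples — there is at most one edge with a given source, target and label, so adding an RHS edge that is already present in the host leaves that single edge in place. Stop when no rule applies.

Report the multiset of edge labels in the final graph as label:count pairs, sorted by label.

start.  V:5 E:4  edges: 0-p->2 2-q->0 3-q->1 4-q->1
1. fire R1 via {0↦1, 1↦3}  →  V:4 E:3  edges: 0-p->2 2-q->0 4-q->1
2. fire R1 via {0↦1, 1↦4}  →  V:3 E:2  edges: 0-p->2 2-q->0
halt: no rule applies after step 2
NF edges: [(0, 2, 'p'), (2, 0, 'q')]

Answer: p:1 q:1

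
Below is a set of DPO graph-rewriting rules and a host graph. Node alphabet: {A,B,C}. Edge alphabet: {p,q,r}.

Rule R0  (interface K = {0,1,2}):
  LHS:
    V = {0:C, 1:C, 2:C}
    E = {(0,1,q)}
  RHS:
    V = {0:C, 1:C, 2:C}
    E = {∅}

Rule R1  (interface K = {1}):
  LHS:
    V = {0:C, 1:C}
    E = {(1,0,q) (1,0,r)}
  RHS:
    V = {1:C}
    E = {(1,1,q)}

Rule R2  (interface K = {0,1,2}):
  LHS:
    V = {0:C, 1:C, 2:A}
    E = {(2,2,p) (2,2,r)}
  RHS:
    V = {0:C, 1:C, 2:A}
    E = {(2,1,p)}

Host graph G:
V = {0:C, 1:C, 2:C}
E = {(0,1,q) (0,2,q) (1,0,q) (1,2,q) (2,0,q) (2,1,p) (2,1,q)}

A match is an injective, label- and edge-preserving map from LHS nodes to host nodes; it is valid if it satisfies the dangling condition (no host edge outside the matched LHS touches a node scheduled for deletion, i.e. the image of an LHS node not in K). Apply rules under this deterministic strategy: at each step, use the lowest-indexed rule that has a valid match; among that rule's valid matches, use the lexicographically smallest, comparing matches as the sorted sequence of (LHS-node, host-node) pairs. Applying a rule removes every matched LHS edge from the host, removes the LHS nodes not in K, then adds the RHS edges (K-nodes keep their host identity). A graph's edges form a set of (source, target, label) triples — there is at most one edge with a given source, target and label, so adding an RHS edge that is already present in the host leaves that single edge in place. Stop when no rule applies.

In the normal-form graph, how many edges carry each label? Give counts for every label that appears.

initial: |V|=3 |E|=7  E = 0-q->1 0-q->2 1-q->0 1-q->2 2-q->0 2-p->1 2-q->1
step 1: apply R0 at {0↦0, 1↦1, 2↦2}  → |V|=3 |E|=6  E = 0-q->2 1-q->0 1-q->2 2-q->0 2-p->1 2-q->1
step 2: apply R0 at {0↦0, 1↦2, 2↦1}  → |V|=3 |E|=5  E = 1-q->0 1-q->2 2-q->0 2-p->1 2-q->1
step 3: apply R0 at {0↦1, 1↦0, 2↦2}  → |V|=3 |E|=4  E = 1-q->2 2-q->0 2-p->1 2-q->1
step 4: apply R0 at {0↦1, 1↦2, 2↦0}  → |V|=3 |E|=3  E = 2-q->0 2-p->1 2-q->1
step 5: apply R0 at {0↦2, 1↦0, 2↦1}  → |V|=3 |E|=2  E = 2-p->1 2-q->1
step 6: apply R0 at {0↦2, 1↦1, 2↦0}  → |V|=3 |E|=1  E = 2-p->1
halt: no rule applies after step 6
NF edges: [(2, 1, 'p')]

Answer: p:1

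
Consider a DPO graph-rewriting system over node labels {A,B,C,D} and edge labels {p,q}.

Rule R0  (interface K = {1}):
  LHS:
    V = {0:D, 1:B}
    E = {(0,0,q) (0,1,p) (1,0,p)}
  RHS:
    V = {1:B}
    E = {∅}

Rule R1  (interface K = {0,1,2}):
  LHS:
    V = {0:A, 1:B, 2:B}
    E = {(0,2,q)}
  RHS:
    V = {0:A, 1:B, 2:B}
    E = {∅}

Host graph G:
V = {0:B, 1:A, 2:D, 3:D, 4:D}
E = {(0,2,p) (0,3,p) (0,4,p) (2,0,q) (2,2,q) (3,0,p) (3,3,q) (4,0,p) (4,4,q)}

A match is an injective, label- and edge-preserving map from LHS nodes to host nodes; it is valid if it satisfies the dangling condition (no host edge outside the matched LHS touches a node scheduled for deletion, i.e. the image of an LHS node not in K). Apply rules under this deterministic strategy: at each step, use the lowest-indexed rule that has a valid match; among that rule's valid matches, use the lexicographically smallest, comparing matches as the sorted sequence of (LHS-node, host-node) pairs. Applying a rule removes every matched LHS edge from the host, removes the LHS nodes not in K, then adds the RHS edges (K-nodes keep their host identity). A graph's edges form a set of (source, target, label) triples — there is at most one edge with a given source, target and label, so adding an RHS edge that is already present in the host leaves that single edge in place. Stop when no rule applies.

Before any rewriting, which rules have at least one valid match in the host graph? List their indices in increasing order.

R0: 2 valid matches — {0↦3, 1↦0}, {0↦4, 1↦0}
R1: no valid match — LHS pattern not found

Answer: [R0]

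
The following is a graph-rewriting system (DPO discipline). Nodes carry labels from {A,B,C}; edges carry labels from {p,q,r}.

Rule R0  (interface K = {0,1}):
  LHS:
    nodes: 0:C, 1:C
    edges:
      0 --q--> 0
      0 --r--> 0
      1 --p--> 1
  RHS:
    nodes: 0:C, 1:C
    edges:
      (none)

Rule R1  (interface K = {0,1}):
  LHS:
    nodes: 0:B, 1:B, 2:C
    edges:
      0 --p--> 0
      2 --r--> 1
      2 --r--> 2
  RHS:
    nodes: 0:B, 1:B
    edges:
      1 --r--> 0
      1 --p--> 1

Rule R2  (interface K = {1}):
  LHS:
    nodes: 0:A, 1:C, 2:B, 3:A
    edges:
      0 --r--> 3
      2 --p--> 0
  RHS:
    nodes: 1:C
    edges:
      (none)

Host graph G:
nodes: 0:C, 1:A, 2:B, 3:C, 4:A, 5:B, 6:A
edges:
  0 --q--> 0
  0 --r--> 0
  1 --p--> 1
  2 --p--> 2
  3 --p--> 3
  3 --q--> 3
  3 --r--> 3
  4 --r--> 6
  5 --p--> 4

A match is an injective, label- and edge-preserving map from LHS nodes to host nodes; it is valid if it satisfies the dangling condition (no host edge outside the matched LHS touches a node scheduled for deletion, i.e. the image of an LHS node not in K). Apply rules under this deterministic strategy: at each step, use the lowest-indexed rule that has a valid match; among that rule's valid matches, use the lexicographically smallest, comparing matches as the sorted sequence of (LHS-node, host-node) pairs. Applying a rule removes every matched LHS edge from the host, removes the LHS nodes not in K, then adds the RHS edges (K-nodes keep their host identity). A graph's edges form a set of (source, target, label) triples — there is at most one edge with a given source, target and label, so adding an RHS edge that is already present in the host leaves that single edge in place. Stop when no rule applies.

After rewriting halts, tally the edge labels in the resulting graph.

initial: |V|=7 |E|=9  E = 0-q->0 0-r->0 1-p->1 2-p->2 3-p->3 3-q->3 3-r->3 4-r->6 5-p->4
step 1: apply R0 at {0↦0, 1↦3}  → |V|=7 |E|=6  E = 1-p->1 2-p->2 3-q->3 3-r->3 4-r->6 5-p->4
step 2: apply R2 at {0↦4, 1↦0, 2↦5, 3↦6}  → |V|=4 |E|=4  E = 1-p->1 2-p->2 3-q->3 3-r->3
halt: no rule applies after step 2
NF edges: [(1, 1, 'p'), (2, 2, 'p'), (3, 3, 'q'), (3, 3, 'r')]

Answer: p:2 q:1 r:1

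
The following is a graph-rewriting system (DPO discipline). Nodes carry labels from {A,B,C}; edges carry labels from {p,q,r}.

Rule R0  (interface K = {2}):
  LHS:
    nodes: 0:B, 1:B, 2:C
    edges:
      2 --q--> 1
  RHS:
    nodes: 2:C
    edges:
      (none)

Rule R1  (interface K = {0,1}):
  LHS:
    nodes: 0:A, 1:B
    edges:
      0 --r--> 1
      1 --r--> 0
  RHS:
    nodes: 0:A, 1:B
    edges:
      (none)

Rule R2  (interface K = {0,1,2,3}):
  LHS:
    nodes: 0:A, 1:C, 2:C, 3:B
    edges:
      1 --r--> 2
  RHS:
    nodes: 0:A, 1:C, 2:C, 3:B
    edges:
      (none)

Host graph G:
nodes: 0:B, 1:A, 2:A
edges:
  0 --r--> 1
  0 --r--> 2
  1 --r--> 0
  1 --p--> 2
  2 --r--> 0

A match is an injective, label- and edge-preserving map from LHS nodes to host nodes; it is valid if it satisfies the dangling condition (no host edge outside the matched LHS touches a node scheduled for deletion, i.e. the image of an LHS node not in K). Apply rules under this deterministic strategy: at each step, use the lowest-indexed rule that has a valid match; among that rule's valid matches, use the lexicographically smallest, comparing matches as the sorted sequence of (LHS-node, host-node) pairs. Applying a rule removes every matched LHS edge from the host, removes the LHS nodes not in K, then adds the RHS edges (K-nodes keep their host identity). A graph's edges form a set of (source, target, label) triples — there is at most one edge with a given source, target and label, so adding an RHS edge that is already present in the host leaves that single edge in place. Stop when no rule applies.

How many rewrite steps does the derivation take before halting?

[0] host  ⇒  3 nodes, 5 edges  {0-r->1 0-r->2 1-r->0 1-p->2 2-r->0}
[1] R1 @ {0↦1, 1↦0}  ⇒  3 nodes, 3 edges  {0-r->2 1-p->2 2-r->0}
[2] R1 @ {0↦2, 1↦0}  ⇒  3 nodes, 1 edges  {1-p->2}
normal form: no rule applies after step 2

Answer: 2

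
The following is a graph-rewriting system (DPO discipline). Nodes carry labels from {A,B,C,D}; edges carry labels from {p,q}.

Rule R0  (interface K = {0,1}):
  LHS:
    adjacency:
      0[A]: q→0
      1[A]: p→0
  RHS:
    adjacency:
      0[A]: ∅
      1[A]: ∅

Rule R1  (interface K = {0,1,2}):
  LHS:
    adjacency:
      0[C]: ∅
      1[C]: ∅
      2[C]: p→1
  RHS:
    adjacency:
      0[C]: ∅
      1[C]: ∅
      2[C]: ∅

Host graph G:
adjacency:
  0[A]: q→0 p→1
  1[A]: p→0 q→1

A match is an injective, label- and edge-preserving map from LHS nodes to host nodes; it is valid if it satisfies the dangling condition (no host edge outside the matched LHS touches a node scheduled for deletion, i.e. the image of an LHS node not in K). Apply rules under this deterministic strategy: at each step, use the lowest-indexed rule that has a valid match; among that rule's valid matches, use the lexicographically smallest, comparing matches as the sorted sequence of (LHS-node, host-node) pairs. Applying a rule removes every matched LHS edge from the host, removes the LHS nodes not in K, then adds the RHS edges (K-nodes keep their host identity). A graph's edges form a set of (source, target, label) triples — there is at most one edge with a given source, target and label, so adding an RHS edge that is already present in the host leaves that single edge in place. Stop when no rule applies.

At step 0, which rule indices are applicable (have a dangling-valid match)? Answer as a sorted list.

Answer: [R0]

Derivation:
R0: 2 valid matches — {0↦0, 1↦1}, {0↦1, 1↦0}
R1: no valid match — LHS pattern not found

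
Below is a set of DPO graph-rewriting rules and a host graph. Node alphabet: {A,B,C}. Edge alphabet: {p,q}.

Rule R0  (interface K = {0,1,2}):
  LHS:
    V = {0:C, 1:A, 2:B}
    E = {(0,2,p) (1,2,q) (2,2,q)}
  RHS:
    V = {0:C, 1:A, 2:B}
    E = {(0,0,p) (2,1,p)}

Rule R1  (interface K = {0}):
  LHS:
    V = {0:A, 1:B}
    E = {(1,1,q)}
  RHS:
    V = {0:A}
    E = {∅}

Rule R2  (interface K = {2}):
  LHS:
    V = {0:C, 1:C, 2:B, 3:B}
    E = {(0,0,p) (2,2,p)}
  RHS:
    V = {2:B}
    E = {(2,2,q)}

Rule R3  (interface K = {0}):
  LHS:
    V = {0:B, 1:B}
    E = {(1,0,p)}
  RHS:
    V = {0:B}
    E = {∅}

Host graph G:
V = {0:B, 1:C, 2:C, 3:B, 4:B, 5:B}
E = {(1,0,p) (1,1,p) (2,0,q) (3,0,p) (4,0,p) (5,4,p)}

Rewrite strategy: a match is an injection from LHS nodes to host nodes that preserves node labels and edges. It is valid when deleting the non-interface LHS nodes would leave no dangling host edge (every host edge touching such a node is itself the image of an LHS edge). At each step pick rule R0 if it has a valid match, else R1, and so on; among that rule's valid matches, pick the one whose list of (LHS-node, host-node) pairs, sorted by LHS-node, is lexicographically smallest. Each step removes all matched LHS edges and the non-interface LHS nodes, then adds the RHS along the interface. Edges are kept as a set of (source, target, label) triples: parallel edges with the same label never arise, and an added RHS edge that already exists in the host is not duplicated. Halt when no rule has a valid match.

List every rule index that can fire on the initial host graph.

R0: no valid match — LHS pattern not found
R1: no valid match — LHS pattern not found
R2: no valid match — LHS pattern not found
R3: 2 valid matches — {0↦0, 1↦3}, {0↦4, 1↦5}

Answer: [R3]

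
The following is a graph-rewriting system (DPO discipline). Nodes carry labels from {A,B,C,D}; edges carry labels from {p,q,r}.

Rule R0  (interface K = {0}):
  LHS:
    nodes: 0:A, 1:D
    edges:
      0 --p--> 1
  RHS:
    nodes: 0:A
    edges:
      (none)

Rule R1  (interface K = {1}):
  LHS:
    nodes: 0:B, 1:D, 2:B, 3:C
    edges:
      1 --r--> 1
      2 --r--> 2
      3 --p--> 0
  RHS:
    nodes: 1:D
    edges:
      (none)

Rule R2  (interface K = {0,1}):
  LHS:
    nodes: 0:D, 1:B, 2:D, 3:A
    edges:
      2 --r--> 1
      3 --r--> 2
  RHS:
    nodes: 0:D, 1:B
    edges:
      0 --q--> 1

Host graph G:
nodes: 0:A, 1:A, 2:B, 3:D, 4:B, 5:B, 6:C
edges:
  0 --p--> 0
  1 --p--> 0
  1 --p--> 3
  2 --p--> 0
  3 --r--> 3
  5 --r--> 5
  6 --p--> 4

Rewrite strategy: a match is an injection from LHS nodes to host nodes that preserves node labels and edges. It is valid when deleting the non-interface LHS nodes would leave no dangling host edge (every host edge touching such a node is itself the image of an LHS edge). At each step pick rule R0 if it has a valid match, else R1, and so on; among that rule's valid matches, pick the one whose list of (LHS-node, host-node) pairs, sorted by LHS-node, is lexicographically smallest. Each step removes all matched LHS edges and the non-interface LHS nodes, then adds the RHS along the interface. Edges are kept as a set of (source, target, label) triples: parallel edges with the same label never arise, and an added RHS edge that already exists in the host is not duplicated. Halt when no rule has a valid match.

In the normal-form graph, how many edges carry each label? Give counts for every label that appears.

Answer: p:3

Rewrite trace:
[0] host  ⇒  7 nodes, 7 edges  {0-p->0 1-p->0 1-p->3 2-p->0 3-r->3 5-r->5 6-p->4}
[1] R1 @ {0↦4, 1↦3, 2↦5, 3↦6}  ⇒  4 nodes, 4 edges  {0-p->0 1-p->0 1-p->3 2-p->0}
[2] R0 @ {0↦1, 1↦3}  ⇒  3 nodes, 3 edges  {0-p->0 1-p->0 2-p->0}
halt: no rule applies after step 2
NF edges: [(0, 0, 'p'), (1, 0, 'p'), (2, 0, 'p')]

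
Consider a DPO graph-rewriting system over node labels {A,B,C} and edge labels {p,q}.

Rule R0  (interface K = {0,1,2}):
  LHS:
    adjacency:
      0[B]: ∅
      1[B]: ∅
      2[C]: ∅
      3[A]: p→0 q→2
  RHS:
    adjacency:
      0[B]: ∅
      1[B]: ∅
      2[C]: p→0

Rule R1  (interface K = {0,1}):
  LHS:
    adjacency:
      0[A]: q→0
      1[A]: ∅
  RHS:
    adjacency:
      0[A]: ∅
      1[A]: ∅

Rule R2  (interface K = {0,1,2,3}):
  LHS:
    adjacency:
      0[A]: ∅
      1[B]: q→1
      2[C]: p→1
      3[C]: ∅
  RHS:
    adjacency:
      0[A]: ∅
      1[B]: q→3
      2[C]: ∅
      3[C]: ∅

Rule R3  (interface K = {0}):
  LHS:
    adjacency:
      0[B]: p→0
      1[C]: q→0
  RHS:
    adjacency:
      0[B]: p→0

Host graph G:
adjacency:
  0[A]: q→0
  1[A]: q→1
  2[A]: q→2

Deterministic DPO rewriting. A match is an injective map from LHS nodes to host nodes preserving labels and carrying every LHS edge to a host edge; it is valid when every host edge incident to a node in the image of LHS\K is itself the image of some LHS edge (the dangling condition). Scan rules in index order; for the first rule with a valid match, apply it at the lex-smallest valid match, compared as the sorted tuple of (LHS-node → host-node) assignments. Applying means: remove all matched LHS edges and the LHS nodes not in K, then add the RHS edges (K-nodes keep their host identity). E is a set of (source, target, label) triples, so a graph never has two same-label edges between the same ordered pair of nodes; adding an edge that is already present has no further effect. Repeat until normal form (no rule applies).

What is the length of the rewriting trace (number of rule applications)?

initial: |V|=3 |E|=3  E = 0-q->0 1-q->1 2-q->2
step 1: apply R1 at {0↦0, 1↦1}  → |V|=3 |E|=2  E = 1-q->1 2-q->2
step 2: apply R1 at {0↦1, 1↦0}  → |V|=3 |E|=1  E = 2-q->2
step 3: apply R1 at {0↦2, 1↦0}  → |V|=3 |E|=0  E = ∅
halt: no rule applies after step 3

Answer: 3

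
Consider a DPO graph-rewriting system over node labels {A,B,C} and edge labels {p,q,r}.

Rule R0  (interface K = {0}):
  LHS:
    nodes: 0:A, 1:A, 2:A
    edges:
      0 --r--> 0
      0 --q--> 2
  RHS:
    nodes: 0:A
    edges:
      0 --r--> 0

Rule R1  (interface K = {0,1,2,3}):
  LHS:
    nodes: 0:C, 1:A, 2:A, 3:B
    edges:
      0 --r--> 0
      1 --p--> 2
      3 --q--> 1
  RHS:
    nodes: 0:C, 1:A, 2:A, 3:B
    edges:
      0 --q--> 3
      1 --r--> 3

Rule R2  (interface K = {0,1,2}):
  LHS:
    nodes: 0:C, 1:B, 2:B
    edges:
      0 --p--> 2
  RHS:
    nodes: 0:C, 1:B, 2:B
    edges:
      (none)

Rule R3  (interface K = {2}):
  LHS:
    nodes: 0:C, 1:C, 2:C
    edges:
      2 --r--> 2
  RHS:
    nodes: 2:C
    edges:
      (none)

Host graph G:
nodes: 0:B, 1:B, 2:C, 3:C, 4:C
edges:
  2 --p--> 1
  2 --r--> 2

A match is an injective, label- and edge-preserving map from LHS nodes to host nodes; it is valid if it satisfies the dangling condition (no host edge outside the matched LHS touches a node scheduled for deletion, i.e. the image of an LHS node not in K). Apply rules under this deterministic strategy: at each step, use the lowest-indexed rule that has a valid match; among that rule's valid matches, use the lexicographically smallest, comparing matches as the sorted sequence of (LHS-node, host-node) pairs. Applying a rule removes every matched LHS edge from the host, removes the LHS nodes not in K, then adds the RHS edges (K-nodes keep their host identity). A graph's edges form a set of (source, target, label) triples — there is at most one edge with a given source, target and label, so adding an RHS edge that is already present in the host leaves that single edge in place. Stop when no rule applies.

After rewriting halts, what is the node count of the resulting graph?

initial: |V|=5 |E|=2  E = 2-p->1 2-r->2
step 1: apply R2 at {0↦2, 1↦0, 2↦1}  → |V|=5 |E|=1  E = 2-r->2
step 2: apply R3 at {0↦3, 1↦4, 2↦2}  → |V|=3 |E|=0  E = ∅
final graph: no rule applies after step 2
NF nodes: {0:B, 1:B, 2:C}

Answer: 3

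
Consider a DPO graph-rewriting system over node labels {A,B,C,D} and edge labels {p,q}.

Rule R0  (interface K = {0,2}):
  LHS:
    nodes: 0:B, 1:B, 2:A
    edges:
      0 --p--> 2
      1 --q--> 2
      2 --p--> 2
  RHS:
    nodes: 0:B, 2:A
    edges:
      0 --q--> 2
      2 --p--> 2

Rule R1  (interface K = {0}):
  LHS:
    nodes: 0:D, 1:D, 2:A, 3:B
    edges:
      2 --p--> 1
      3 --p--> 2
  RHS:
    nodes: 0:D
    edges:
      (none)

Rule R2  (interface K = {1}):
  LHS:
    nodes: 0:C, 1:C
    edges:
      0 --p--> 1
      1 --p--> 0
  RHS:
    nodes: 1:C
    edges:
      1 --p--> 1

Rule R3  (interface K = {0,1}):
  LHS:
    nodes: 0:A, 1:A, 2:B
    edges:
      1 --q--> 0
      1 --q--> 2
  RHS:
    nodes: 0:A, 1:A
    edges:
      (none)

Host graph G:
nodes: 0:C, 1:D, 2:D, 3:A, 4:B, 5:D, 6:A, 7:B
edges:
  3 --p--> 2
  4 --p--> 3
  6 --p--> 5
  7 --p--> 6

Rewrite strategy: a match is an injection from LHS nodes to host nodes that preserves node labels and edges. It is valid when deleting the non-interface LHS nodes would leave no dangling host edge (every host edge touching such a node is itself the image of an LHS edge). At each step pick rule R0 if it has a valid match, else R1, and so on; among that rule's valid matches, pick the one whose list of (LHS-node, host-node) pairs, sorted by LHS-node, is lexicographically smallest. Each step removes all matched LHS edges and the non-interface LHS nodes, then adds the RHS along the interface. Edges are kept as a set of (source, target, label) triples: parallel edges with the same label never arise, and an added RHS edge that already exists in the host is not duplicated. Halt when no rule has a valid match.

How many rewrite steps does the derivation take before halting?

Answer: 2

Rewrite trace:
initial: |V|=8 |E|=4  E = 3-p->2 4-p->3 6-p->5 7-p->6
step 1: apply R1 at {0↦1, 1↦2, 2↦3, 3↦4}  → |V|=5 |E|=2  E = 6-p->5 7-p->6
step 2: apply R1 at {0↦1, 1↦5, 2↦6, 3↦7}  → |V|=2 |E|=0  E = ∅
halt: no rule applies after step 2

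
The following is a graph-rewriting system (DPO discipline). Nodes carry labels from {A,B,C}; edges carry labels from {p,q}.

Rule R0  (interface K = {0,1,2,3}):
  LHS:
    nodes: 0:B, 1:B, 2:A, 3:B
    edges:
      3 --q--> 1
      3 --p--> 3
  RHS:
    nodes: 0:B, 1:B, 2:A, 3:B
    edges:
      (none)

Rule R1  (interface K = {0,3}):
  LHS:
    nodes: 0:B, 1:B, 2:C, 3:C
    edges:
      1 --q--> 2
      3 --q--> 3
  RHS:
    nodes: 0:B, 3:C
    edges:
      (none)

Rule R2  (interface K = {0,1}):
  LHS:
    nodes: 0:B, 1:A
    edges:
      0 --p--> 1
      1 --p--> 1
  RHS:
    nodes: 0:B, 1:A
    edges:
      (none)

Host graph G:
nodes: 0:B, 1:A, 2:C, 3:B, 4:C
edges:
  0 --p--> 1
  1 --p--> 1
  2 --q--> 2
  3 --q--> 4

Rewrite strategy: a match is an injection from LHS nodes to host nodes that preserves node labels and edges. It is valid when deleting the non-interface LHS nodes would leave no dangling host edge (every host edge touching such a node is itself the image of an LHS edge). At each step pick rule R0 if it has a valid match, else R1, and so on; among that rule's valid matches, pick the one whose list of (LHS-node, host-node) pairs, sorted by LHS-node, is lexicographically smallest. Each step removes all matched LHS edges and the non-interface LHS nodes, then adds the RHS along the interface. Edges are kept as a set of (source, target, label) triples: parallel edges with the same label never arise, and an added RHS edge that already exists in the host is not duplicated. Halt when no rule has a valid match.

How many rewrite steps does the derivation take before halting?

Answer: 2

Rewrite trace:
start.  V:5 E:4  edges: 0-p->1 1-p->1 2-q->2 3-q->4
1. fire R1 via {0↦0, 1↦3, 2↦4, 3↦2}  →  V:3 E:2  edges: 0-p->1 1-p->1
2. fire R2 via {0↦0, 1↦1}  →  V:3 E:0  edges: ∅
final graph: no rule applies after step 2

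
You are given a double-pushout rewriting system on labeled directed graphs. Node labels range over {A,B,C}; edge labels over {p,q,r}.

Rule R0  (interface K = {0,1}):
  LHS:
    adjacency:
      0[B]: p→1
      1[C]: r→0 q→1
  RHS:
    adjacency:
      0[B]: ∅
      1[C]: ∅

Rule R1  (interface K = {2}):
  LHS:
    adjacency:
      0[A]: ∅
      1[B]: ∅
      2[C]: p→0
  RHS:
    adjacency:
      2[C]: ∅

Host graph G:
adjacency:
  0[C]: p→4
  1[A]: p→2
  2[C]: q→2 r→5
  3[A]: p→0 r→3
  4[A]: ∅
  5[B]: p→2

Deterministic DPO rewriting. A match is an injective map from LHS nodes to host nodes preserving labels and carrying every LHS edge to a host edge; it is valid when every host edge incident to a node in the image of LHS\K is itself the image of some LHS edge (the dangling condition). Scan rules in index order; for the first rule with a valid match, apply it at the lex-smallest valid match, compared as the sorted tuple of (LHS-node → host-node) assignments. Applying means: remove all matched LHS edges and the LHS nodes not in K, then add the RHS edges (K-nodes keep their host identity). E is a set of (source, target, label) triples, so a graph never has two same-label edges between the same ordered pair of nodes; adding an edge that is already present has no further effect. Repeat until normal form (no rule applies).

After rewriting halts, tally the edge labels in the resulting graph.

initial: |V|=6 |E|=7  E = 0-p->4 1-p->2 2-q->2 2-r->5 3-p->0 3-r->3 5-p->2
step 1: apply R0 at {0↦5, 1↦2}  → |V|=6 |E|=4  E = 0-p->4 1-p->2 3-p->0 3-r->3
step 2: apply R1 at {0↦4, 1↦5, 2↦0}  → |V|=4 |E|=3  E = 1-p->2 3-p->0 3-r->3
final graph: no rule applies after step 2
NF edges: [(1, 2, 'p'), (3, 0, 'p'), (3, 3, 'r')]

Answer: p:2 r:1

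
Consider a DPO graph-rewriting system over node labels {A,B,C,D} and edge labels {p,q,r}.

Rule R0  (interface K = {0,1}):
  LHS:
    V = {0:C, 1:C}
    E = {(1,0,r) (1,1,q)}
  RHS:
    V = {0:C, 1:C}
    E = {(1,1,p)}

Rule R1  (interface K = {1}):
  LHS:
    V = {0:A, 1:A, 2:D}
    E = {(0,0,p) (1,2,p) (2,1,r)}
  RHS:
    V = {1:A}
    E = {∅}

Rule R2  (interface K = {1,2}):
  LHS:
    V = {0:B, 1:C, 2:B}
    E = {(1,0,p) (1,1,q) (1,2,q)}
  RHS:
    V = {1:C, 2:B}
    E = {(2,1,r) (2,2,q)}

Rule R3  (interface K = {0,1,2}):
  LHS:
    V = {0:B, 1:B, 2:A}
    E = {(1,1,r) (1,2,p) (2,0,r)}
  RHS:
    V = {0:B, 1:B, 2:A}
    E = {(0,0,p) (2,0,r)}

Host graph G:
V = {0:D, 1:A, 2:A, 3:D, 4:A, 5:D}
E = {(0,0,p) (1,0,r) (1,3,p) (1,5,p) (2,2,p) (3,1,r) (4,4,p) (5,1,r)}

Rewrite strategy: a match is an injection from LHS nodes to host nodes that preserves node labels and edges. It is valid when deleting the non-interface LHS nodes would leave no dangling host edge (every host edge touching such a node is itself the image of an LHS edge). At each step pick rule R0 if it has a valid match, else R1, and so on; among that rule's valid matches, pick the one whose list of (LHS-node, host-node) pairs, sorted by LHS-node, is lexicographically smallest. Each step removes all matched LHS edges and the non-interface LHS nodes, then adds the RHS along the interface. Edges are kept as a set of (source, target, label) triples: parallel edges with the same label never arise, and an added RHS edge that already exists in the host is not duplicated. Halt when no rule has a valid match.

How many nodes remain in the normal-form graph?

initial: |V|=6 |E|=8  E = 0-p->0 1-r->0 1-p->3 1-p->5 2-p->2 3-r->1 4-p->4 5-r->1
step 1: apply R1 at {0↦2, 1↦1, 2↦3}  → |V|=4 |E|=5  E = 0-p->0 1-r->0 1-p->5 4-p->4 5-r->1
step 2: apply R1 at {0↦4, 1↦1, 2↦5}  → |V|=2 |E|=2  E = 0-p->0 1-r->0
final graph: no rule applies after step 2
NF nodes: {0:D, 1:A}

Answer: 2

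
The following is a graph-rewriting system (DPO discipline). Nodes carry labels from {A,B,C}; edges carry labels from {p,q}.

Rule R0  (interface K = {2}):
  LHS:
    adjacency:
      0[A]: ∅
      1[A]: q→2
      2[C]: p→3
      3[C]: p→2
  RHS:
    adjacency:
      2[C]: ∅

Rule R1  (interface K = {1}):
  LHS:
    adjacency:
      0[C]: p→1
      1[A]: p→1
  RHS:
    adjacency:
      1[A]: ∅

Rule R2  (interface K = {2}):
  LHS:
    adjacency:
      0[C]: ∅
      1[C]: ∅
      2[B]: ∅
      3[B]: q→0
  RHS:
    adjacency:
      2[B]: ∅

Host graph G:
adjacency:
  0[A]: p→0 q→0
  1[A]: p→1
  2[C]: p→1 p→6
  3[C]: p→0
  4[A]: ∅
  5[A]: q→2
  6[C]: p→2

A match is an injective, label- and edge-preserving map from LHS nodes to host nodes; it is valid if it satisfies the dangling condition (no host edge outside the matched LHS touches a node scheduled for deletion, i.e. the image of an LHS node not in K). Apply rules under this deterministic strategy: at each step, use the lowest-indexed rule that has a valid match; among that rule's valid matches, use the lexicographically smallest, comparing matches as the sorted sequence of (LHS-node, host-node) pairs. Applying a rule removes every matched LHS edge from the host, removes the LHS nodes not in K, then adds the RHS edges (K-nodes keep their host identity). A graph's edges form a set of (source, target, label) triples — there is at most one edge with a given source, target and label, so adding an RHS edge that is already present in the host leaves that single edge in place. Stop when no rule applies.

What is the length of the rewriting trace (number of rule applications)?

Answer: 3

Steps:
start.  V:7 E:8  edges: 0-p->0 0-q->0 1-p->1 2-p->1 2-p->6 3-p->0 5-q->2 6-p->2
1. fire R0 via {0↦4, 1↦5, 2↦2, 3↦6}  →  V:4 E:5  edges: 0-p->0 0-q->0 1-p->1 2-p->1 3-p->0
2. fire R1 via {0↦2, 1↦1}  →  V:3 E:3  edges: 0-p->0 0-q->0 3-p->0
3. fire R1 via {0↦3, 1↦0}  →  V:2 E:1  edges: 0-q->0
final graph: no rule applies after step 3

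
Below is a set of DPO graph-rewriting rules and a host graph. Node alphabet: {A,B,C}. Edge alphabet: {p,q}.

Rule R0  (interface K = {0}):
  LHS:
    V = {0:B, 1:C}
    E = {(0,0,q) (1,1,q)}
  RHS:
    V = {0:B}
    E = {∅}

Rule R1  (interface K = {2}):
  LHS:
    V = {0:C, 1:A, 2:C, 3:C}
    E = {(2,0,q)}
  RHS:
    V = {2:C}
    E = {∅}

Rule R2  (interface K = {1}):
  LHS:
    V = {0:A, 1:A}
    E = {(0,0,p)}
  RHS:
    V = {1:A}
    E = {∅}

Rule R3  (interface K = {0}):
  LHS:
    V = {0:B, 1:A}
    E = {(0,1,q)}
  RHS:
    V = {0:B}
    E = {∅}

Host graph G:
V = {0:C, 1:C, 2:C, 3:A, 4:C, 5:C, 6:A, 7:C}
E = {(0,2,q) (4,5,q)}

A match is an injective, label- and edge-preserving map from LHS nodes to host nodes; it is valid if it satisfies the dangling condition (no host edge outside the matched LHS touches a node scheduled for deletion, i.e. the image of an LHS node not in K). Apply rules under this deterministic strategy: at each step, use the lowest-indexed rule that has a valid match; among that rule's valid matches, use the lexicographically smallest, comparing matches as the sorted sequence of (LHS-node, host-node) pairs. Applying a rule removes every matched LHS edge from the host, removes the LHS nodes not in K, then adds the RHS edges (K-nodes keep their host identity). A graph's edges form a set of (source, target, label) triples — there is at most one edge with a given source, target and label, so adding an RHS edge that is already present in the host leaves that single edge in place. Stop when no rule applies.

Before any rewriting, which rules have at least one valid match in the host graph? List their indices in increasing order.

Answer: [R1]

Steps:
R0: no valid match — LHS pattern not found
R1: 8 valid matches — {0↦2, 1↦3, 2↦0, 3↦1}, {0↦2, 1↦3, 2↦0, 3↦7}, {0↦2, 1↦6, 2↦0, 3↦1} (+5 more)
R2: no valid match — LHS pattern not found
R3: no valid match — LHS pattern not found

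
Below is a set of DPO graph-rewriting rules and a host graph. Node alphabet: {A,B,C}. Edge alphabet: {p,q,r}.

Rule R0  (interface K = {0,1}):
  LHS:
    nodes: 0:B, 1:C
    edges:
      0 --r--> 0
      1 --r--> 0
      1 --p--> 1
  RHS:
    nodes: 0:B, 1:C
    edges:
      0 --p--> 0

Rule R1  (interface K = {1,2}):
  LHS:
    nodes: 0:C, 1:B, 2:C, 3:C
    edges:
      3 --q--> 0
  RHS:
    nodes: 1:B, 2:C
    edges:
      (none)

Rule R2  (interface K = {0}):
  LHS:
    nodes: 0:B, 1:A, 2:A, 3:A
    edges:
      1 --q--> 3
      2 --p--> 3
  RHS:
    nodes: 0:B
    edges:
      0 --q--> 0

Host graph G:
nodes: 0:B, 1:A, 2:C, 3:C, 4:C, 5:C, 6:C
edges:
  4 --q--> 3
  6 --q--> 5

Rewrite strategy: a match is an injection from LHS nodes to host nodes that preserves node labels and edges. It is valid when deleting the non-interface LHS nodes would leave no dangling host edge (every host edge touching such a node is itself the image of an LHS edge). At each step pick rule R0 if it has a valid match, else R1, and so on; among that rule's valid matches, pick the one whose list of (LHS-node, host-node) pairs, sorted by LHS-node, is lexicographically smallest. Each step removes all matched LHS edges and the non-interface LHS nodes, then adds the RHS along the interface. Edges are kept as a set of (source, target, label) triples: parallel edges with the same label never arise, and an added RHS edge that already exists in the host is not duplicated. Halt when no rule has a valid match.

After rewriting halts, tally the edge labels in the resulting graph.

initial: |V|=7 |E|=2  E = 4-q->3 6-q->5
step 1: apply R1 at {0↦3, 1↦0, 2↦2, 3↦4}  → |V|=5 |E|=1  E = 6-q->5
step 2: apply R1 at {0↦5, 1↦0, 2↦2, 3↦6}  → |V|=3 |E|=0  E = ∅
normal form: no rule applies after step 2
NF edges: []

Answer: (no edges)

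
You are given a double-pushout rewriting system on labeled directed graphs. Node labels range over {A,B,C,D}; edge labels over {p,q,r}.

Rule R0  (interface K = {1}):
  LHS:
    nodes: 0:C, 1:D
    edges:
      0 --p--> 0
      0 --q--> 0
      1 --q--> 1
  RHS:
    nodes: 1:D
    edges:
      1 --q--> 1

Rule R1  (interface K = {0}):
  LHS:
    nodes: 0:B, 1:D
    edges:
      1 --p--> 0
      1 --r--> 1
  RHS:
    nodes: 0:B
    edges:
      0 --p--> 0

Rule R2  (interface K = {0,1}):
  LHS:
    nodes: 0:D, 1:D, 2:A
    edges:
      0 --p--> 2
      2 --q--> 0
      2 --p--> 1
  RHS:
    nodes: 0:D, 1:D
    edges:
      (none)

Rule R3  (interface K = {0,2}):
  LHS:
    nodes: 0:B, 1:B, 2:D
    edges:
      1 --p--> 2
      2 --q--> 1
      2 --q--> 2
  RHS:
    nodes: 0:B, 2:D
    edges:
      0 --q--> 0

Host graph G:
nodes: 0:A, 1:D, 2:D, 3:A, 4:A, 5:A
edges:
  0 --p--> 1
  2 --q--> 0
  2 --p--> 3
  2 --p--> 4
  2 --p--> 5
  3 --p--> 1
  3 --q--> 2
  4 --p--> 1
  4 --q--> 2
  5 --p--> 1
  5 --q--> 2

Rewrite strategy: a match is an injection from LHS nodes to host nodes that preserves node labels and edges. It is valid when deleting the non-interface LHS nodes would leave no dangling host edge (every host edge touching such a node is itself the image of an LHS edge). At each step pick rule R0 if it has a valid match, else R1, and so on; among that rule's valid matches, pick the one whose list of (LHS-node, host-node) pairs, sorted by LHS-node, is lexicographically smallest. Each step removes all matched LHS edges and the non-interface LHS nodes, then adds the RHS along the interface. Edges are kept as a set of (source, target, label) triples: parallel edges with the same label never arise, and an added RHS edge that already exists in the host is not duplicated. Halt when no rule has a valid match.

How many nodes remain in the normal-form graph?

initial: |V|=6 |E|=11  E = 0-p->1 2-q->0 2-p->3 2-p->4 2-p->5 3-p->1 3-q->2 4-p->1 4-q->2 5-p->1 5-q->2
step 1: apply R2 at {0↦2, 1↦1, 2↦3}  → |V|=5 |E|=8  E = 0-p->1 2-q->0 2-p->4 2-p->5 4-p->1 4-q->2 5-p->1 5-q->2
step 2: apply R2 at {0↦2, 1↦1, 2↦4}  → |V|=4 |E|=5  E = 0-p->1 2-q->0 2-p->5 5-p->1 5-q->2
step 3: apply R2 at {0↦2, 1↦1, 2↦5}  → |V|=3 |E|=2  E = 0-p->1 2-q->0
halt: no rule applies after step 3
NF nodes: {0:A, 1:D, 2:D}

Answer: 3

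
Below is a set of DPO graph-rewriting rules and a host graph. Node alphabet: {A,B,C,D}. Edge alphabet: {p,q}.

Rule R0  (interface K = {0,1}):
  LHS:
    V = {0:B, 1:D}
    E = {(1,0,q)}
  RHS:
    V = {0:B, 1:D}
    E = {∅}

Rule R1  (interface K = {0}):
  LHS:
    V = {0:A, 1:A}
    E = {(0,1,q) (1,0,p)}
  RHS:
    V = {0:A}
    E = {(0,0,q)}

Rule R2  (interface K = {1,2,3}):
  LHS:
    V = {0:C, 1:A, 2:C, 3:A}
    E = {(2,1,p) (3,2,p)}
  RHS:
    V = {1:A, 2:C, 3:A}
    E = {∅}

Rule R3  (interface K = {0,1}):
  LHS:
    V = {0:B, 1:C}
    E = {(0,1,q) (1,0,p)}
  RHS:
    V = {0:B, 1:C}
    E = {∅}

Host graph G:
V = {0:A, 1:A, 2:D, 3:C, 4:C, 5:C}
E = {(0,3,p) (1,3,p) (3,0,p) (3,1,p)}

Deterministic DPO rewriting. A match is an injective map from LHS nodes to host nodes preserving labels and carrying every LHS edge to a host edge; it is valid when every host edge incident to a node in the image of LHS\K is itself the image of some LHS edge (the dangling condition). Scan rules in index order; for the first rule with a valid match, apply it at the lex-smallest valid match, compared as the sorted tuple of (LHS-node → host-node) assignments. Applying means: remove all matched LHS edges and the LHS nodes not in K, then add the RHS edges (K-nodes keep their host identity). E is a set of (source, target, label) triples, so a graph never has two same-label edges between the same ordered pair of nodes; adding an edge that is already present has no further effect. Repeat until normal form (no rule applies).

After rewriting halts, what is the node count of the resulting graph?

Answer: 4

Derivation:
initial: |V|=6 |E|=4  E = 0-p->3 1-p->3 3-p->0 3-p->1
step 1: apply R2 at {0↦4, 1↦0, 2↦3, 3↦1}  → |V|=5 |E|=2  E = 0-p->3 3-p->1
step 2: apply R2 at {0↦5, 1↦1, 2↦3, 3↦0}  → |V|=4 |E|=0  E = ∅
halt: no rule applies after step 2
NF nodes: {0:A, 1:A, 2:D, 3:C}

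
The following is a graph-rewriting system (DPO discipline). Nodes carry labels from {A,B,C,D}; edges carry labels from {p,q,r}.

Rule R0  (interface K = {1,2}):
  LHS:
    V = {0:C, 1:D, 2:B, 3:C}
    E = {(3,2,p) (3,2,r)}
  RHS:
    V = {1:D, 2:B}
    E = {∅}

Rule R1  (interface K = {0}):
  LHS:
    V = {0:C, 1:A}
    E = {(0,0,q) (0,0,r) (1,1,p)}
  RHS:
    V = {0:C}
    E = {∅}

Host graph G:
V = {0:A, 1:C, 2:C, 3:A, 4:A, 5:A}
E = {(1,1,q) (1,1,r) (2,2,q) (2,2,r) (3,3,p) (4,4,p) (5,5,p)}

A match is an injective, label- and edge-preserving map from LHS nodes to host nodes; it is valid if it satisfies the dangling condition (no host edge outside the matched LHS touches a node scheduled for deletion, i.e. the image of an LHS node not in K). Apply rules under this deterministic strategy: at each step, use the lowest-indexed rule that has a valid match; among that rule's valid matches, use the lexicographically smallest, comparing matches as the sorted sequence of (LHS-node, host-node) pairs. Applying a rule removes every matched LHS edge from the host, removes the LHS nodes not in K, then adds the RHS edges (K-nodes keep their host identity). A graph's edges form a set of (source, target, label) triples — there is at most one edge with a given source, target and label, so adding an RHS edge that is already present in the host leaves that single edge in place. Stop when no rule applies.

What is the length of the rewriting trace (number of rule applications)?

Answer: 2

Steps:
initial: |V|=6 |E|=7  E = 1-q->1 1-r->1 2-q->2 2-r->2 3-p->3 4-p->4 5-p->5
step 1: apply R1 at {0↦1, 1↦3}  → |V|=5 |E|=4  E = 2-q->2 2-r->2 4-p->4 5-p->5
step 2: apply R1 at {0↦2, 1↦4}  → |V|=4 |E|=1  E = 5-p->5
normal form: no rule applies after step 2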